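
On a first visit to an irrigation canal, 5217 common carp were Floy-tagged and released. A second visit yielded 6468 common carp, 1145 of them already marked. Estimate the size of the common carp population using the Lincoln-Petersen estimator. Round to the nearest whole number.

N = (5217 × 6468) / 1145 = 33743556 / 1145 ≈ 29470.4 → 29470

N ≈ 29,470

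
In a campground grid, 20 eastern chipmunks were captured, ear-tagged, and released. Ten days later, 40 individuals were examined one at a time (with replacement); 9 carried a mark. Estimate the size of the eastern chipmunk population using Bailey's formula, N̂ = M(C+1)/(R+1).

N̂ = 20·(40+1)/(9+1) = 20·41/10 = 820/10 = 82

N = 82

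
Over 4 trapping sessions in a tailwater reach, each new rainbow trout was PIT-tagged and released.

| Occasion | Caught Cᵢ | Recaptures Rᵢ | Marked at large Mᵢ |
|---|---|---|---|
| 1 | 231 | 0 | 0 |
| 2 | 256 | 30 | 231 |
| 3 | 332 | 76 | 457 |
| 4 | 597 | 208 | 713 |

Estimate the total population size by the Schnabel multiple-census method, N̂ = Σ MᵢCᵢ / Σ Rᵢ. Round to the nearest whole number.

N ≈ 2027

Σ MᵢCᵢ = 0·231 + 231·256 + 457·332 + 713·597 = 0 + 59136 + 151724 + 425661 = 636521
Σ Rᵢ = 0 + 30 + 76 + 208 = 314
N̂ = 636521 / 314 ≈ 2027.1 → 2027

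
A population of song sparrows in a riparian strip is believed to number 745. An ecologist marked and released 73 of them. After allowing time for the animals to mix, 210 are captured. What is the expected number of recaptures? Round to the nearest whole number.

expected recaptures ≈ 21

The marked fraction of the population is 73/745, so in a sample of 210 expect C·(M/N) marked.
E[R] = 73 × 210 / 745 = 15330 / 745 ≈ 20.6 → 21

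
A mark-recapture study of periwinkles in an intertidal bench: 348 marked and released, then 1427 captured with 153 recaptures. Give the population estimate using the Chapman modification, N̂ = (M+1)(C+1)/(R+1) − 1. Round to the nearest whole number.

N ≈ 3235

N̂ = (348+1)(1427+1)/(153+1) − 1 = 349·1428/154 − 1
= 498372/154 − 1 ≈ 3236.2 − 1 ≈ 3235.2 → 3235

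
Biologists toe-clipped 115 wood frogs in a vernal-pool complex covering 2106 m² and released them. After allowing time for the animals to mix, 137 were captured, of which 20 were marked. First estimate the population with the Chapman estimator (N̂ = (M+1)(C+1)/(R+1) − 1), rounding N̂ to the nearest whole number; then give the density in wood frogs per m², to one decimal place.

density ≈ 0.4 wood frogs per m²

N̂ = 116·138/21 − 1 = 16008/21 − 1 ≈ 761.3 → 761
Density = N̂ / area = 761 / 2106 ≈ 0.36 → 0.4 per m²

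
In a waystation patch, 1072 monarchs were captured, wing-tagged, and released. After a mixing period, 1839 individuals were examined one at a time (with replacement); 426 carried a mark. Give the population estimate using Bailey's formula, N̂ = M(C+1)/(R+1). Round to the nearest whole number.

N ≈ 4619

N̂ = 1072·(1839+1)/(426+1) = 1072·1840/427 = 1972480/427 ≈ 4619.4 → 4619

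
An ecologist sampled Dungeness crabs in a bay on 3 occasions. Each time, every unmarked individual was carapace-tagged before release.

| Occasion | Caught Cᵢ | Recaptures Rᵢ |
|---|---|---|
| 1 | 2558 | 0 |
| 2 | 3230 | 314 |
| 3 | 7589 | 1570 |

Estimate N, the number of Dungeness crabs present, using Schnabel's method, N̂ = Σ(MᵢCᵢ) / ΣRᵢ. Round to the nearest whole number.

Marked at large before each occasion: Mᵢ = Σⱼ<ᵢ (Cⱼ − Rⱼ) → M1=0, M2=2558, M3=5474
Σ MᵢCᵢ = 0·2558 + 2558·3230 + 5474·7589 = 0 + 8262340 + 41542186 = 49804526
Σ Rᵢ = 0 + 314 + 1570 = 1884
N̂ = 49804526 / 1884 ≈ 26435.5 → 26436

N ≈ 26,436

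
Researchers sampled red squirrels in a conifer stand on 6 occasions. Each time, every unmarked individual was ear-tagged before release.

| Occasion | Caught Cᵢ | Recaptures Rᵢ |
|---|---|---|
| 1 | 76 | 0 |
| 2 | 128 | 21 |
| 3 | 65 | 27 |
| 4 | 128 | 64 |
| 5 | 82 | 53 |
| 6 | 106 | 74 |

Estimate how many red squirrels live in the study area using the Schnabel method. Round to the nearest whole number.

N ≈ 446

Marked at large before each occasion: Mᵢ = Σⱼ<ᵢ (Cⱼ − Rⱼ) → M1=0, M2=76, M3=183, M4=221, M5=285, M6=314
Σ MᵢCᵢ = 0·76 + 76·128 + 183·65 + 221·128 + 285·82 + 314·106 = 0 + 9728 + 11895 + 28288 + 23370 + 33284 = 106565
Σ Rᵢ = 0 + 21 + 27 + 64 + 53 + 74 = 239
N̂ = 106565 / 239 ≈ 445.9 → 446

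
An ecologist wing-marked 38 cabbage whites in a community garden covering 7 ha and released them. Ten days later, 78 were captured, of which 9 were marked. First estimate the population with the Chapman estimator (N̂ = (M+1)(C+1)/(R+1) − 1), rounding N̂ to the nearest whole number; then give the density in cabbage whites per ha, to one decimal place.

density ≈ 43.9 cabbage whites per ha

N̂ = 39·79/10 − 1 = 3081/10 − 1 ≈ 307.1 → 307
Density = N̂ / area = 307 / 7 ≈ 43.86 → 43.9 per ha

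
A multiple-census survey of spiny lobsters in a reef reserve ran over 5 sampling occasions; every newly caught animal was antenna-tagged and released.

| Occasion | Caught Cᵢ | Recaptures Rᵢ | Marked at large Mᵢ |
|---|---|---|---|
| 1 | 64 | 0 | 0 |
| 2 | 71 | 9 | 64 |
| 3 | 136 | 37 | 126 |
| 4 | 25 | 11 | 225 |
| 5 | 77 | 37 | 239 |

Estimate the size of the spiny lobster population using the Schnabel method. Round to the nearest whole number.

N ≈ 486

Σ MᵢCᵢ = 0·64 + 64·71 + 126·136 + 225·25 + 239·77 = 0 + 4544 + 17136 + 5625 + 18403 = 45708
Σ Rᵢ = 0 + 9 + 37 + 11 + 37 = 94
N̂ = 45708 / 94 ≈ 486.3 → 486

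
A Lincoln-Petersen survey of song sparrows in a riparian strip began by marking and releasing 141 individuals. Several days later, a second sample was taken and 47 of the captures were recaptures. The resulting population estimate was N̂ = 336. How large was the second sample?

C = 112

From N = M·C/R: C = N·R / M = 336·47 / 141 = 15792 / 141 = 112.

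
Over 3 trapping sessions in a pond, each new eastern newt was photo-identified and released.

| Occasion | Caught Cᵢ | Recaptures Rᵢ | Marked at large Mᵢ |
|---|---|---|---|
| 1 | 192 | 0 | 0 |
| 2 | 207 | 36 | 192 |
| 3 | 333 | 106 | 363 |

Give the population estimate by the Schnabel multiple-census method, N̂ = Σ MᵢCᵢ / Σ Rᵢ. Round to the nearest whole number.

N ≈ 1131

Σ MᵢCᵢ = 0·192 + 192·207 + 363·333 = 0 + 39744 + 120879 = 160623
Σ Rᵢ = 0 + 36 + 106 = 142
N̂ = 160623 / 142 ≈ 1131.1 → 1131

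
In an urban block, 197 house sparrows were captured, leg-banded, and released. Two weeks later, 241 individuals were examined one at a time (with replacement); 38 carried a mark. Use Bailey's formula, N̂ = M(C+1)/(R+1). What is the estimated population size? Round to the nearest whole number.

N ≈ 1222

N̂ = 197·(241+1)/(38+1) = 197·242/39 = 47674/39 ≈ 1222.4 → 1222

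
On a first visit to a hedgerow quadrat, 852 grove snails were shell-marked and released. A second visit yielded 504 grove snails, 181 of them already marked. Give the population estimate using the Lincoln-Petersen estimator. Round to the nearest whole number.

N = (852 × 504) / 181 = 429408 / 181 ≈ 2372.4 → 2372

N ≈ 2372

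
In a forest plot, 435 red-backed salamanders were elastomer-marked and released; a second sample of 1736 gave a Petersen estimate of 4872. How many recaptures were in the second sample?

R = 155

From N = M·C/R: R = M·C / N = 435·1736 / 4872 = 755160 / 4872 = 155.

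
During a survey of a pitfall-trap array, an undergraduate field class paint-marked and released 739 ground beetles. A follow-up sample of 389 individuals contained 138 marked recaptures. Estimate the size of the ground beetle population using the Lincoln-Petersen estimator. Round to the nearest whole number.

N = (739 × 389) / 138 = 287471 / 138 ≈ 2083.1 → 2083

N ≈ 2083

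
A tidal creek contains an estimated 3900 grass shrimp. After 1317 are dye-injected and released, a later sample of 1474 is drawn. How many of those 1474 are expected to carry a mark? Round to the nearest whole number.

Expected recaptures E[R] = M·C / N.
E[R] = 1317 × 1474 / 3900 = 1941258 / 3900 ≈ 497.8 → 498

expected recaptures ≈ 498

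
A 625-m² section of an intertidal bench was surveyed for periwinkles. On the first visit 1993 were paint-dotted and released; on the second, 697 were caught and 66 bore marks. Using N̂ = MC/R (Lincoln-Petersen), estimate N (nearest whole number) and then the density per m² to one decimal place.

density ≈ 33.7 periwinkles per m²

N̂ = 1993·697/66 = 1389121/66 ≈ 21047.3 → 21047
Density = N̂ / area = 21047 / 625 ≈ 33.68 → 33.7 per m²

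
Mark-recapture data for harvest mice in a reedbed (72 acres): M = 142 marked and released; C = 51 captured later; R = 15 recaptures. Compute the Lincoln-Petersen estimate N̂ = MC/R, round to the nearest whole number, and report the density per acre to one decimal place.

density ≈ 6.7 harvest mice per acre

N̂ = 142·51/15 = 7242/15 ≈ 482.8 → 483
Density = N̂ / area = 483 / 72 ≈ 6.71 → 6.7 per acre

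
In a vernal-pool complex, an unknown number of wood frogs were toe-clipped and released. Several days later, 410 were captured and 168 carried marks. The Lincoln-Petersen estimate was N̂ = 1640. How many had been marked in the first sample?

M = 672

From N = M·C/R: M = N·R / C = 1640·168 / 410 = 275520 / 410 = 672.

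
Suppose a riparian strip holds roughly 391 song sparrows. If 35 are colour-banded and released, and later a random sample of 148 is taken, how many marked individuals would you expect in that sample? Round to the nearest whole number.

The marked fraction of the population is 35/391, so in a sample of 148 expect C·(M/N) marked.
E[R] = 35 × 148 / 391 = 5180 / 391 ≈ 13.2 → 13

expected recaptures ≈ 13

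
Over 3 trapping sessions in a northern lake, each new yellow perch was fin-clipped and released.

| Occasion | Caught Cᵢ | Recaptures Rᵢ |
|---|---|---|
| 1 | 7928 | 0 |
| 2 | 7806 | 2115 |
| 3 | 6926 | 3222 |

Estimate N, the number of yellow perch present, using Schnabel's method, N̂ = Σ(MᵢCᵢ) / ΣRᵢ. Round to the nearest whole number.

N ≈ 29,269

Marked at large before each occasion: Mᵢ = Σⱼ<ᵢ (Cⱼ − Rⱼ) → M1=0, M2=7928, M3=13619
Σ MᵢCᵢ = 0·7928 + 7928·7806 + 13619·6926 = 0 + 61885968 + 94325194 = 156211162
Σ Rᵢ = 0 + 2115 + 3222 = 5337
N̂ = 156211162 / 5337 ≈ 29269.47 → 29269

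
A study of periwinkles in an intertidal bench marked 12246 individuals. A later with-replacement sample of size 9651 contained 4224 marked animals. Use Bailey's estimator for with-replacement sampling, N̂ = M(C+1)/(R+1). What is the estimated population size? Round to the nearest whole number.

N̂ = 12246·(9651+1)/(4224+1) = 12246·9652/4225 = 118198392/4225 ≈ 27976.0 → 27976

N ≈ 27,976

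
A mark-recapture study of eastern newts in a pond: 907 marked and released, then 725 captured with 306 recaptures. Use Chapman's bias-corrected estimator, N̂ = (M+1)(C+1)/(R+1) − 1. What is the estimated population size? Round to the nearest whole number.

N̂ = (907+1)(725+1)/(306+1) − 1 = 908·726/307 − 1
= 659208/307 − 1 ≈ 2147.3 − 1 ≈ 2146.3 → 2146

N ≈ 2146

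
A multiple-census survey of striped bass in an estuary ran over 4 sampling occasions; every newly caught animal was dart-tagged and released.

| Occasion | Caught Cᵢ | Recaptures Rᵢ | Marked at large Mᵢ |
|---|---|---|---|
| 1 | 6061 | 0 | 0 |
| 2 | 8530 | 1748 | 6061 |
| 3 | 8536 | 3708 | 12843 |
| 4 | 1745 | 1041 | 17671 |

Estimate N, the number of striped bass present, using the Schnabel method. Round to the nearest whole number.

Σ MᵢCᵢ = 0·6061 + 6061·8530 + 12843·8536 + 17671·1745 = 0 + 51700330 + 109627848 + 30835895 = 192164073
Σ Rᵢ = 0 + 1748 + 3708 + 1041 = 6497
N̂ = 192164073 / 6497 ≈ 29577.4 → 29577

N ≈ 29,577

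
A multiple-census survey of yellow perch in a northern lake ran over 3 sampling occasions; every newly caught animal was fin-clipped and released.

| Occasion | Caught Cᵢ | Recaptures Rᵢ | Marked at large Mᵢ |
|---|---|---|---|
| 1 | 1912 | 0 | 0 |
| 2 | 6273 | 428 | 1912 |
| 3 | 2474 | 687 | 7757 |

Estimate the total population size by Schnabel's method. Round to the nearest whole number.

Σ MᵢCᵢ = 0·1912 + 1912·6273 + 7757·2474 = 0 + 11993976 + 19190818 = 31184794
Σ Rᵢ = 0 + 428 + 687 = 1115
N̂ = 31184794 / 1115 ≈ 27968.4 → 27968

N ≈ 27,968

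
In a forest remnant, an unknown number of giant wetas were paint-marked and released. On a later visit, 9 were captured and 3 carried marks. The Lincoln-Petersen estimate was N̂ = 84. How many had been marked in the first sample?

From N = M·C/R: M = N·R / C = 84·3 / 9 = 252 / 9 = 28.

M = 28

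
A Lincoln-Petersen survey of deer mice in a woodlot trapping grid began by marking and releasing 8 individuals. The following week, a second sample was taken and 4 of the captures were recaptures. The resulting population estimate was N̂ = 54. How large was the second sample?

C = 27

From N = M·C/R: C = N·R / M = 54·4 / 8 = 216 / 8 = 27.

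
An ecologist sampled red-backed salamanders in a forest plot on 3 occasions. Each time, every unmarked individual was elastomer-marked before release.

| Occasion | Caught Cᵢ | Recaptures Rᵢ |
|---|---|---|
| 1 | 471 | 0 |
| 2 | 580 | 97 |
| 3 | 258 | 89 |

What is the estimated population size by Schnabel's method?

N = 2792

Marked at large before each occasion: Mᵢ = Σⱼ<ᵢ (Cⱼ − Rⱼ) → M1=0, M2=471, M3=954
Σ MᵢCᵢ = 0·471 + 471·580 + 954·258 = 0 + 273180 + 246132 = 519312
Σ Rᵢ = 0 + 97 + 89 = 186
N̂ = 519312 / 186 = 2792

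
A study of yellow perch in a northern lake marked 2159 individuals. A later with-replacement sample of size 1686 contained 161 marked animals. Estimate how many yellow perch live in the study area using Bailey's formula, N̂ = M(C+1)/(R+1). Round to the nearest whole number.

N ≈ 22,483

N̂ = 2159·(1686+1)/(161+1) = 2159·1687/162 = 3642233/162 ≈ 22482.9 → 22483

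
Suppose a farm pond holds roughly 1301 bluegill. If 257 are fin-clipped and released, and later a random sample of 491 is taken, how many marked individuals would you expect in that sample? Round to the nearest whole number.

expected recaptures ≈ 97

The marked fraction of the population is 257/1301, so in a sample of 491 expect C·(M/N) marked.
E[R] = 257 × 491 / 1301 = 126187 / 1301 ≈ 97.0 → 97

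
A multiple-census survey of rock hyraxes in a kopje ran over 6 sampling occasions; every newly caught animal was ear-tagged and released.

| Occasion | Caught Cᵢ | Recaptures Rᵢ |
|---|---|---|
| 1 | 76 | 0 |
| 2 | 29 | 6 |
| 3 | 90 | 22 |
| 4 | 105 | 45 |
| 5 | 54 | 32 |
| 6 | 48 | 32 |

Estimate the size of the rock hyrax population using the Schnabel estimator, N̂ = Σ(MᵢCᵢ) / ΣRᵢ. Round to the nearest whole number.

Marked at large before each occasion: Mᵢ = Σⱼ<ᵢ (Cⱼ − Rⱼ) → M1=0, M2=76, M3=99, M4=167, M5=227, M6=249
Σ MᵢCᵢ = 0·76 + 76·29 + 99·90 + 167·105 + 227·54 + 249·48 = 0 + 2204 + 8910 + 17535 + 12258 + 11952 = 52859
Σ Rᵢ = 0 + 6 + 22 + 45 + 32 + 32 = 137
N̂ = 52859 / 137 ≈ 385.8 → 386

N ≈ 386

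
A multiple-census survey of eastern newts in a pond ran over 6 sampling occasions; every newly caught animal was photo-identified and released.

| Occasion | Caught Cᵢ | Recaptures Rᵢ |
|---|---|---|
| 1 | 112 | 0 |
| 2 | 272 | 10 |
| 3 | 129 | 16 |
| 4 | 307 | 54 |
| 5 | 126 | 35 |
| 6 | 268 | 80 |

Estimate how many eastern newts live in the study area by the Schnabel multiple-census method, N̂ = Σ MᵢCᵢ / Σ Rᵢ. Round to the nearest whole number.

N ≈ 2791

Marked at large before each occasion: Mᵢ = Σⱼ<ᵢ (Cⱼ − Rⱼ) → M1=0, M2=112, M3=374, M4=487, M5=740, M6=831
Σ MᵢCᵢ = 0·112 + 112·272 + 374·129 + 487·307 + 740·126 + 831·268 = 0 + 30464 + 48246 + 149509 + 93240 + 222708 = 544167
Σ Rᵢ = 0 + 10 + 16 + 54 + 35 + 80 = 195
N̂ = 544167 / 195 ≈ 2790.6 → 2791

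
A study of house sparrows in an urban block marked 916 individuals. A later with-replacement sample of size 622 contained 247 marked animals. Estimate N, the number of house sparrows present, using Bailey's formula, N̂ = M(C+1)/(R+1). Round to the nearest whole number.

N̂ = 916·(622+1)/(247+1) = 916·623/248 = 570668/248 ≈ 2301.1 → 2301

N ≈ 2301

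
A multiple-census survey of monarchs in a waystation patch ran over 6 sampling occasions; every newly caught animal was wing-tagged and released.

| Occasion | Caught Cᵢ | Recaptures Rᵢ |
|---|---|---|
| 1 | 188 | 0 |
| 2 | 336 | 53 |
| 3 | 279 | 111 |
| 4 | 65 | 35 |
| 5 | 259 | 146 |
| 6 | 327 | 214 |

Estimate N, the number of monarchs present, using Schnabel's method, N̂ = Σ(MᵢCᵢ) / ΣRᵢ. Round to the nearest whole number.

Marked at large before each occasion: Mᵢ = Σⱼ<ᵢ (Cⱼ − Rⱼ) → M1=0, M2=188, M3=471, M4=639, M5=669, M6=782
Σ MᵢCᵢ = 0·188 + 188·336 + 471·279 + 639·65 + 669·259 + 782·327 = 0 + 63168 + 131409 + 41535 + 173271 + 255714 = 665097
Σ Rᵢ = 0 + 53 + 111 + 35 + 146 + 214 = 559
N̂ = 665097 / 559 ≈ 1189.8 → 1190

N ≈ 1190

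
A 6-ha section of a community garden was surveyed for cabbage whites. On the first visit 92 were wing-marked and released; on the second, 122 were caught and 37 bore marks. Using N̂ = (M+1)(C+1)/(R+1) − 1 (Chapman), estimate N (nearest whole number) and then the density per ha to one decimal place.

N̂ = 93·123/38 − 1 = 11439/38 − 1 ≈ 300.0 → 300
Density = N̂ / area = 300 / 6 = 50.0 per ha

density ≈ 50.0 cabbage whites per ha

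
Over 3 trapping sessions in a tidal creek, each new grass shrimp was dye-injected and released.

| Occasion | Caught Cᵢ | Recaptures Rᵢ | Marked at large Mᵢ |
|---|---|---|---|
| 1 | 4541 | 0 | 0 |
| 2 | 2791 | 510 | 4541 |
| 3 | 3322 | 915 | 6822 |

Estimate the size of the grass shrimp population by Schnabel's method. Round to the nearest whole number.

N ≈ 24,798

Σ MᵢCᵢ = 0·4541 + 4541·2791 + 6822·3322 = 0 + 12673931 + 22662684 = 35336615
Σ Rᵢ = 0 + 510 + 915 = 1425
N̂ = 35336615 / 1425 ≈ 24797.6 → 24798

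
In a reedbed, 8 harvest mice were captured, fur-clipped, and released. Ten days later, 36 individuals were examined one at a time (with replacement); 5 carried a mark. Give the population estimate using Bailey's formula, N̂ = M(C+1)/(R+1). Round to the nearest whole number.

N ≈ 49

N̂ = 8·(36+1)/(5+1) = 8·37/6 = 296/6 ≈ 49.3 → 49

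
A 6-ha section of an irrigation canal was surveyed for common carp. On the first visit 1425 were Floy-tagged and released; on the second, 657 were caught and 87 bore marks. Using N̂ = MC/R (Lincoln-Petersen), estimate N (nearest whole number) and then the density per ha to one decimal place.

density ≈ 1793.5 common carp per ha

N̂ = 1425·657/87 = 936225/87 ≈ 10761.2 → 10761
Density = N̂ / area = 10761 / 6 ≈ 1793.50 → 1793.5 per ha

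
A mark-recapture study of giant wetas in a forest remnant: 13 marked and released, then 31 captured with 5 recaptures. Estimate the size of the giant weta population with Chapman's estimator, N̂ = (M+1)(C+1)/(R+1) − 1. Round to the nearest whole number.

N ≈ 74

N̂ = (13+1)(31+1)/(5+1) − 1 = 14·32/6 − 1
= 448/6 − 1 ≈ 74.7 − 1 ≈ 73.7 → 74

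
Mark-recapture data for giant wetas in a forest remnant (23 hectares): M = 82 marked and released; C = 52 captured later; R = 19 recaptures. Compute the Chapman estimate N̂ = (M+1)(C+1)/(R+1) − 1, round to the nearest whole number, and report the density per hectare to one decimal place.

density ≈ 9.5 giant wetas per hectare

N̂ = 83·53/20 − 1 = 4399/20 − 1 ≈ 218.9 → 219
Density = N̂ / area = 219 / 23 ≈ 9.52 → 9.5 per hectare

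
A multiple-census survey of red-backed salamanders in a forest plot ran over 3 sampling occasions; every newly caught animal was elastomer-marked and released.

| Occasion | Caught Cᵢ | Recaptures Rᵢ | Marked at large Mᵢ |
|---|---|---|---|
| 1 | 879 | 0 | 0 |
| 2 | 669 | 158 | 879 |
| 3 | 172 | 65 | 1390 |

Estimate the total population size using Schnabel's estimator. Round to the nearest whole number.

N ≈ 3709

Σ MᵢCᵢ = 0·879 + 879·669 + 1390·172 = 0 + 588051 + 239080 = 827131
Σ Rᵢ = 0 + 158 + 65 = 223
N̂ = 827131 / 223 ≈ 3709.1 → 3709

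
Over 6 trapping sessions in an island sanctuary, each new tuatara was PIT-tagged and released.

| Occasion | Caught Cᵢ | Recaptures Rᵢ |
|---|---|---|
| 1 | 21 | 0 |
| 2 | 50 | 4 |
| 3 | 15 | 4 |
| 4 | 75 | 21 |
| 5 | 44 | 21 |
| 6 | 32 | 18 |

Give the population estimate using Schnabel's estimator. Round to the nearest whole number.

N ≈ 275

Marked at large before each occasion: Mᵢ = Σⱼ<ᵢ (Cⱼ − Rⱼ) → M1=0, M2=21, M3=67, M4=78, M5=132, M6=155
Σ MᵢCᵢ = 0·21 + 21·50 + 67·15 + 78·75 + 132·44 + 155·32 = 0 + 1050 + 1005 + 5850 + 5808 + 4960 = 18673
Σ Rᵢ = 0 + 4 + 4 + 21 + 21 + 18 = 68
N̂ = 18673 / 68 ≈ 274.6 → 275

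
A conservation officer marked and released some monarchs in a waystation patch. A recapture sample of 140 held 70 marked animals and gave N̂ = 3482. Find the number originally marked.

M = 1741

From N = M·C/R: M = N·R / C = 3482·70 / 140 = 243740 / 140 = 1741.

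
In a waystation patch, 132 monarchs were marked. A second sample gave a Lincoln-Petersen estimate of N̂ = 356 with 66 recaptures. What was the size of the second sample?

From N = M·C/R: C = N·R / M = 356·66 / 132 = 23496 / 132 = 178.

C = 178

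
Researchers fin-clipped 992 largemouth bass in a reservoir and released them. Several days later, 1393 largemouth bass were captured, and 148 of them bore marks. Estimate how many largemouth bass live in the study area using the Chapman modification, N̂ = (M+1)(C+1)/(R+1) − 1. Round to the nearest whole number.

N̂ = (992+1)(1393+1)/(148+1) − 1 = 993·1394/149 − 1
= 1384242/149 − 1 ≈ 9290.2 − 1 ≈ 9289.2 → 9289

N ≈ 9289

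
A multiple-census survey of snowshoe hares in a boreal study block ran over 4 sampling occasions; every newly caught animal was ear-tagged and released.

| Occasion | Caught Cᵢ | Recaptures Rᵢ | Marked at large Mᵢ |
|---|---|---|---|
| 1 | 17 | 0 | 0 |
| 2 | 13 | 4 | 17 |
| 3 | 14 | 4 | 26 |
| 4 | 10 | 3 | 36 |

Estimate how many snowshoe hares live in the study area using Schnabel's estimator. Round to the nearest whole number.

Σ MᵢCᵢ = 0·17 + 17·13 + 26·14 + 36·10 = 0 + 221 + 364 + 360 = 945
Σ Rᵢ = 0 + 4 + 4 + 3 = 11
N̂ = 945 / 11 ≈ 85.9 → 86

N ≈ 86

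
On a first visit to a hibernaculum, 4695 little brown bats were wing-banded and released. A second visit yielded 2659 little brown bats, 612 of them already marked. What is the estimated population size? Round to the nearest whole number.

Lincoln-Petersen assumes M/N = R/C, so N = M·C / R.
N = (4695 × 2659) / 612 = 12484005 / 612 ≈ 20398.7 → 20399

N ≈ 20,399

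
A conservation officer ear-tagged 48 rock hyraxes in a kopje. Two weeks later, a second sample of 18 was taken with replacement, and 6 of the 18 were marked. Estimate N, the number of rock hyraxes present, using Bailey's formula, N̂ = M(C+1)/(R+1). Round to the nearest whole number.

N ≈ 130

N̂ = 48·(18+1)/(6+1) = 48·19/7 = 912/7 ≈ 130.3 → 130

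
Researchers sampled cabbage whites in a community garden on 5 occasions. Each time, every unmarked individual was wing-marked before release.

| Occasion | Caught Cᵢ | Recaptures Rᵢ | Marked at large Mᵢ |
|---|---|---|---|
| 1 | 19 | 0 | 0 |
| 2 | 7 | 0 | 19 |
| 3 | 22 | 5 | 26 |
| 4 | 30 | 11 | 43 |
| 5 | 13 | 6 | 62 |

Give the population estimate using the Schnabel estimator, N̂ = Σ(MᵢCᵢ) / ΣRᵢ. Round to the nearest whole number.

Σ MᵢCᵢ = 0·19 + 19·7 + 26·22 + 43·30 + 62·13 = 0 + 133 + 572 + 1290 + 806 = 2801
Σ Rᵢ = 0 + 0 + 5 + 11 + 6 = 22
N̂ = 2801 / 22 ≈ 127.3 → 127

N ≈ 127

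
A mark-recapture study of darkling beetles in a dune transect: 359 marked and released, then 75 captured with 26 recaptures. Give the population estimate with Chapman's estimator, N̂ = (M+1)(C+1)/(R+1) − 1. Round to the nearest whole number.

N̂ = (359+1)(75+1)/(26+1) − 1 = 360·76/27 − 1
= 27360/27 − 1 ≈ 1013.3 − 1 ≈ 1012.3 → 1012

N ≈ 1012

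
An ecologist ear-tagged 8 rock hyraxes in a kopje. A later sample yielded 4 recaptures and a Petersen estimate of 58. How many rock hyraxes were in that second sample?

C = 29

From N = M·C/R: C = N·R / M = 58·4 / 8 = 232 / 8 = 29.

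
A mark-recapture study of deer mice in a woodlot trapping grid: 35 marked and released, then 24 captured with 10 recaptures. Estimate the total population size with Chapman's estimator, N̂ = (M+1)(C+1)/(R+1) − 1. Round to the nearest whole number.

N̂ = (35+1)(24+1)/(10+1) − 1 = 36·25/11 − 1
= 900/11 − 1 ≈ 81.8 − 1 ≈ 80.8 → 81

N ≈ 81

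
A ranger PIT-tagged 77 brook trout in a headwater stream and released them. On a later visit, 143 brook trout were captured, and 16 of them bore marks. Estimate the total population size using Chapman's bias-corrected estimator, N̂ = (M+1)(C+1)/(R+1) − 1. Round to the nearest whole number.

N̂ = (77+1)(143+1)/(16+1) − 1 = 78·144/17 − 1
= 11232/17 − 1 ≈ 660.7 − 1 ≈ 659.7 → 660

N ≈ 660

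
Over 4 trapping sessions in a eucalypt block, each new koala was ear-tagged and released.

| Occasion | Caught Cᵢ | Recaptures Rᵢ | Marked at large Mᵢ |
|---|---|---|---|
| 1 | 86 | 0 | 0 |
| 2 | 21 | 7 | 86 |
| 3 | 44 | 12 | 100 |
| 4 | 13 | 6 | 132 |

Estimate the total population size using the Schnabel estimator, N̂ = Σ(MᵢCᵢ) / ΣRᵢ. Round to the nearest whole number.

N ≈ 317

Σ MᵢCᵢ = 0·86 + 86·21 + 100·44 + 132·13 = 0 + 1806 + 4400 + 1716 = 7922
Σ Rᵢ = 0 + 7 + 12 + 6 = 25
N̂ = 7922 / 25 ≈ 316.9 → 317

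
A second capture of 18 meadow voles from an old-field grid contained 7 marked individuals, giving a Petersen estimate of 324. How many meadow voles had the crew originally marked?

From N = M·C/R: M = N·R / C = 324·7 / 18 = 2268 / 18 = 126.

M = 126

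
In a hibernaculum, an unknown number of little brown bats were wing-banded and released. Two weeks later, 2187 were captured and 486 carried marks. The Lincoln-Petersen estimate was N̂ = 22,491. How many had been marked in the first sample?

M = 4998

From N = M·C/R: M = N·R / C = 22491·486 / 2187 = 10930626 / 2187 = 4998.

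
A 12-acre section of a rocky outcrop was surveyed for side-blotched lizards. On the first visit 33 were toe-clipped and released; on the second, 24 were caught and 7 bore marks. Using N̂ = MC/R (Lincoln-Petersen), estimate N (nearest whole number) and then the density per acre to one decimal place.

N̂ = 33·24/7 = 792/7 ≈ 113.1 → 113
Density = N̂ / area = 113 / 12 ≈ 9.42 → 9.4 per acre

density ≈ 9.4 side-blotched lizards per acre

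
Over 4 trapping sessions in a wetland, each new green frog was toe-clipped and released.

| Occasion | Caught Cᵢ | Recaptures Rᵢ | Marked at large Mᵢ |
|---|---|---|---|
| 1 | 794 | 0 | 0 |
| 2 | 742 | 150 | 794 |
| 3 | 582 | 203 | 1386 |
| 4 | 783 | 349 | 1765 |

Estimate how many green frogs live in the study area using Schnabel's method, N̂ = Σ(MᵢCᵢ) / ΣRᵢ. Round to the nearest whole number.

Σ MᵢCᵢ = 0·794 + 794·742 + 1386·582 + 1765·783 = 0 + 589148 + 806652 + 1381995 = 2777795
Σ Rᵢ = 0 + 150 + 203 + 349 = 702
N̂ = 2777795 / 702 ≈ 3957.0 → 3957

N ≈ 3957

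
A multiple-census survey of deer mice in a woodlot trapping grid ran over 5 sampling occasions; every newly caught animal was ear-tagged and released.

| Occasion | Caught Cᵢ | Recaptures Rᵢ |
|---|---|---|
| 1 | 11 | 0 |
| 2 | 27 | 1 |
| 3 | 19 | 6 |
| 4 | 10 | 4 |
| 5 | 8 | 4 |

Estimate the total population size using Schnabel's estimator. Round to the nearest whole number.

N ≈ 130

Marked at large before each occasion: Mᵢ = Σⱼ<ᵢ (Cⱼ − Rⱼ) → M1=0, M2=11, M3=37, M4=50, M5=56
Σ MᵢCᵢ = 0·11 + 11·27 + 37·19 + 50·10 + 56·8 = 0 + 297 + 703 + 500 + 448 = 1948
Σ Rᵢ = 0 + 1 + 6 + 4 + 4 = 15
N̂ = 1948 / 15 ≈ 129.9 → 130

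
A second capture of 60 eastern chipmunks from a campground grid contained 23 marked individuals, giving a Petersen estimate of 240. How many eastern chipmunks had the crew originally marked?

M = 92

From N = M·C/R: M = N·R / C = 240·23 / 60 = 5520 / 60 = 92.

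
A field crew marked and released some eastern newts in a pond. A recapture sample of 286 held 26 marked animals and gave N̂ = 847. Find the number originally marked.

From N = M·C/R: M = N·R / C = 847·26 / 286 = 22022 / 286 = 77.

M = 77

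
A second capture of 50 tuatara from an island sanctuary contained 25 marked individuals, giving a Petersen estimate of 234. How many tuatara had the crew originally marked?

M = 117

From N = M·C/R: M = N·R / C = 234·25 / 50 = 5850 / 50 = 117.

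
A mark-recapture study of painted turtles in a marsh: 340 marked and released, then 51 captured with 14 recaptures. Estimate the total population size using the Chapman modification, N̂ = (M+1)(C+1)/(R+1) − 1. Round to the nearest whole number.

N ≈ 1181

N̂ = (340+1)(51+1)/(14+1) − 1 = 341·52/15 − 1
= 17732/15 − 1 ≈ 1182.1 − 1 ≈ 1181.1 → 1181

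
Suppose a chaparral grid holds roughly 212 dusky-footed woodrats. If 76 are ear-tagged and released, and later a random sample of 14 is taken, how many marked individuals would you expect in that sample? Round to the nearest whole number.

Expected recaptures E[R] = M·C / N.
E[R] = 76 × 14 / 212 = 1064 / 212 ≈ 5.0 → 5

expected recaptures ≈ 5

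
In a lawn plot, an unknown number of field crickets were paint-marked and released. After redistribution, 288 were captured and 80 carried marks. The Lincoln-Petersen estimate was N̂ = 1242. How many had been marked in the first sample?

M = 345

From N = M·C/R: M = N·R / C = 1242·80 / 288 = 99360 / 288 = 345.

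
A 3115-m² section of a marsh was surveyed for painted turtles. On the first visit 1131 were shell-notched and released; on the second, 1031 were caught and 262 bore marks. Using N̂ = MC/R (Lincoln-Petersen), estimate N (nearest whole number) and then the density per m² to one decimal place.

density ≈ 1.4 painted turtles per m²

N̂ = 1131·1031/262 = 1166061/262 ≈ 4450.6 → 4451
Density = N̂ / area = 4451 / 3115 ≈ 1.43 → 1.4 per m²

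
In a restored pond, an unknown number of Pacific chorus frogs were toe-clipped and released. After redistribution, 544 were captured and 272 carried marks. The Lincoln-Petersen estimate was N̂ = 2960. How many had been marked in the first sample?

From N = M·C/R: M = N·R / C = 2960·272 / 544 = 805120 / 544 = 1480.

M = 1480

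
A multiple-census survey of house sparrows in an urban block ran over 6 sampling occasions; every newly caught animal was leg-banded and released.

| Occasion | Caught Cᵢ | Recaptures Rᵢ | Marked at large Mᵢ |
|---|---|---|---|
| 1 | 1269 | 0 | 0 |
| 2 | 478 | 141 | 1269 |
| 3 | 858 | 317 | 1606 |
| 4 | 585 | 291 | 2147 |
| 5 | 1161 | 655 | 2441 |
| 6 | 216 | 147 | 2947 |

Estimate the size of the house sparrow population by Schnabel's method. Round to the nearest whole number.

N ≈ 4327

Σ MᵢCᵢ = 0·1269 + 1269·478 + 1606·858 + 2147·585 + 2441·1161 + 2947·216 = 0 + 606582 + 1377948 + 1255995 + 2834001 + 636552 = 6711078
Σ Rᵢ = 0 + 141 + 317 + 291 + 655 + 147 = 1551
N̂ = 6711078 / 1551 ≈ 4326.9 → 4327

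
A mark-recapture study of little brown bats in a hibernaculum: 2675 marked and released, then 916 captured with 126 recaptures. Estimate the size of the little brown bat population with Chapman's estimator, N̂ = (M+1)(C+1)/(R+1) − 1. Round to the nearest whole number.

N ≈ 19,321

N̂ = (2675+1)(916+1)/(126+1) − 1 = 2676·917/127 − 1
= 2453892/127 − 1 ≈ 19322.0 − 1 ≈ 19321.0 → 19321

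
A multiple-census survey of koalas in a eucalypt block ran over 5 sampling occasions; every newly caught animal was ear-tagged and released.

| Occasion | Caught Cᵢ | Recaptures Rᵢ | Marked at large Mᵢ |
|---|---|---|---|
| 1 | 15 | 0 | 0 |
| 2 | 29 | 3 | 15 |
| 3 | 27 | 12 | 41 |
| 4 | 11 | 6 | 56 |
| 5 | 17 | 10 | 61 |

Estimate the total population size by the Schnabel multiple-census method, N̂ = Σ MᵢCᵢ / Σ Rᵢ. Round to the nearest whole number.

N ≈ 103

Σ MᵢCᵢ = 0·15 + 15·29 + 41·27 + 56·11 + 61·17 = 0 + 435 + 1107 + 616 + 1037 = 3195
Σ Rᵢ = 0 + 3 + 12 + 6 + 10 = 31
N̂ = 3195 / 31 ≈ 103.1 → 103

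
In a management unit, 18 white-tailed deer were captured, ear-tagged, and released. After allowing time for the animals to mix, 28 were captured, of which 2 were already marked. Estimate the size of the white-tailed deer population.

N = 252

Lincoln-Petersen assumes M/N = R/C, so N = M·C / R.
N = (18 × 28) / 2 = 504 / 2 = 252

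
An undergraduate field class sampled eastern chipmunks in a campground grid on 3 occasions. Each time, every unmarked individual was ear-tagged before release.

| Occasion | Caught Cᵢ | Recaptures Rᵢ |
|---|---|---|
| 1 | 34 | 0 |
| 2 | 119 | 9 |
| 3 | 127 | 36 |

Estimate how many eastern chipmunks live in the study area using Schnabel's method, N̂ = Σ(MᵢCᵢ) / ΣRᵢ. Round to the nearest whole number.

N ≈ 496

Marked at large before each occasion: Mᵢ = Σⱼ<ᵢ (Cⱼ − Rⱼ) → M1=0, M2=34, M3=144
Σ MᵢCᵢ = 0·34 + 34·119 + 144·127 = 0 + 4046 + 18288 = 22334
Σ Rᵢ = 0 + 9 + 36 = 45
N̂ = 22334 / 45 ≈ 496.3 → 496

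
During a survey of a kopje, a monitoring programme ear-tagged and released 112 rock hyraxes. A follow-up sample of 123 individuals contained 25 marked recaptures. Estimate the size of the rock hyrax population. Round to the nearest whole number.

Lincoln-Petersen assumes M/N = R/C, so N = M·C / R.
N = (112 × 123) / 25 = 13776 / 25 ≈ 551.0 → 551

N ≈ 551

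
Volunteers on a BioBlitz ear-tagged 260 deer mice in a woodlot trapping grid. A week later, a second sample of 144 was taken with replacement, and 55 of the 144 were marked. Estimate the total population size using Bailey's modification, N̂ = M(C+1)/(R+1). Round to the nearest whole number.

N ≈ 673

N̂ = 260·(144+1)/(55+1) = 260·145/56 = 37700/56 ≈ 673.2 → 673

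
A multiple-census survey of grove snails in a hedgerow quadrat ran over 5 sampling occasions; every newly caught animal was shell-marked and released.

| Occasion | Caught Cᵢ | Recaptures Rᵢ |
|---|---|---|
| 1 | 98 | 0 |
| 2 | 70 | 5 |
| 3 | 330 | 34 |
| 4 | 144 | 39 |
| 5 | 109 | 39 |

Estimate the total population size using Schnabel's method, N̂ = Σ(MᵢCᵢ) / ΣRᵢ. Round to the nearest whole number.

N ≈ 1609

Marked at large before each occasion: Mᵢ = Σⱼ<ᵢ (Cⱼ − Rⱼ) → M1=0, M2=98, M3=163, M4=459, M5=564
Σ MᵢCᵢ = 0·98 + 98·70 + 163·330 + 459·144 + 564·109 = 0 + 6860 + 53790 + 66096 + 61476 = 188222
Σ Rᵢ = 0 + 5 + 34 + 39 + 39 = 117
N̂ = 188222 / 117 ≈ 1608.7 → 1609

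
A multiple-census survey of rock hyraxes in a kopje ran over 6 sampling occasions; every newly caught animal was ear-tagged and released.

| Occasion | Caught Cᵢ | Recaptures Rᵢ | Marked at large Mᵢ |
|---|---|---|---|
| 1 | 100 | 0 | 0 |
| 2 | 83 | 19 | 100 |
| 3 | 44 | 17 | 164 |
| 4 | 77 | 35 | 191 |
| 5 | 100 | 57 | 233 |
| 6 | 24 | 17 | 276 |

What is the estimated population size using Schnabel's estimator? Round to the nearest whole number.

N ≈ 415

Σ MᵢCᵢ = 0·100 + 100·83 + 164·44 + 191·77 + 233·100 + 276·24 = 0 + 8300 + 7216 + 14707 + 23300 + 6624 = 60147
Σ Rᵢ = 0 + 19 + 17 + 35 + 57 + 17 = 145
N̂ = 60147 / 145 ≈ 414.8 → 415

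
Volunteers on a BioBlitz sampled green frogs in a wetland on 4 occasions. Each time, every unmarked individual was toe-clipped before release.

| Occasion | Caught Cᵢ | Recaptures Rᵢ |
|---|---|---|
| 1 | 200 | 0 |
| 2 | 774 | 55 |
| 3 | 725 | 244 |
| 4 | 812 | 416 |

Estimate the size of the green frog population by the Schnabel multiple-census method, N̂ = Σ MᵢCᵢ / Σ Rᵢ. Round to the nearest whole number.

Marked at large before each occasion: Mᵢ = Σⱼ<ᵢ (Cⱼ − Rⱼ) → M1=0, M2=200, M3=919, M4=1400
Σ MᵢCᵢ = 0·200 + 200·774 + 919·725 + 1400·812 = 0 + 154800 + 666275 + 1136800 = 1957875
Σ Rᵢ = 0 + 55 + 244 + 416 = 715
N̂ = 1957875 / 715 ≈ 2738.3 → 2738

N ≈ 2738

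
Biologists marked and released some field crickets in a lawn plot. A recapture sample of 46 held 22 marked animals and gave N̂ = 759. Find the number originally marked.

M = 363

From N = M·C/R: M = N·R / C = 759·22 / 46 = 16698 / 46 = 363.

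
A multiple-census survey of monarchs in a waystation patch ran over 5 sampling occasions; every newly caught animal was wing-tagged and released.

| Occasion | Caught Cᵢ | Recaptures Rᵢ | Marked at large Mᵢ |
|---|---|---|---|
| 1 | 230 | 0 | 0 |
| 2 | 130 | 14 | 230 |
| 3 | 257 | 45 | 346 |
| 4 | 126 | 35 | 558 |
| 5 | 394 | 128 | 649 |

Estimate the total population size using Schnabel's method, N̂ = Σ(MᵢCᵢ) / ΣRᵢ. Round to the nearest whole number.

Σ MᵢCᵢ = 0·230 + 230·130 + 346·257 + 558·126 + 649·394 = 0 + 29900 + 88922 + 70308 + 255706 = 444836
Σ Rᵢ = 0 + 14 + 45 + 35 + 128 = 222
N̂ = 444836 / 222 ≈ 2003.8 → 2004

N ≈ 2004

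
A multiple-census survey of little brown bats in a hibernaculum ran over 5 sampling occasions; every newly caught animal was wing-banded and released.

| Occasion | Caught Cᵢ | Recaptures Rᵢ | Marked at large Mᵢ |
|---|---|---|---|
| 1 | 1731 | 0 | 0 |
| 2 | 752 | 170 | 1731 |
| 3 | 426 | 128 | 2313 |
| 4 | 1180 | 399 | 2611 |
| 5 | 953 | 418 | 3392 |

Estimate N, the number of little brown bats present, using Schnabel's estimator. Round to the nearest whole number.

N ≈ 7714

Σ MᵢCᵢ = 0·1731 + 1731·752 + 2313·426 + 2611·1180 + 3392·953 = 0 + 1301712 + 985338 + 3080980 + 3232576 = 8600606
Σ Rᵢ = 0 + 170 + 128 + 399 + 418 = 1115
N̂ = 8600606 / 1115 ≈ 7713.5 → 7714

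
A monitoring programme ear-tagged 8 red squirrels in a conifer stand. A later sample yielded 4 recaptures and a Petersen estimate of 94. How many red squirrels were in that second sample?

From N = M·C/R: C = N·R / M = 94·4 / 8 = 376 / 8 = 47.

C = 47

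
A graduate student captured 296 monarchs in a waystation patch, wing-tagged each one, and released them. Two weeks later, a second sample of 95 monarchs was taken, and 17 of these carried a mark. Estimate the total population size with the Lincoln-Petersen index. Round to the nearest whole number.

The marked fraction in the recapture sample should equal the marked fraction in the population: 17/95 = 296/N.
N = (296 × 95) / 17 = 28120 / 17 ≈ 1654.1 → 1654

N ≈ 1654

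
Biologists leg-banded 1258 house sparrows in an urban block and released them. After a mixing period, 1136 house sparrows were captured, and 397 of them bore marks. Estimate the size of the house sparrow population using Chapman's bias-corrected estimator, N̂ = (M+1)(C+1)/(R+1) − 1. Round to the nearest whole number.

N ≈ 3596

N̂ = (1258+1)(1136+1)/(397+1) − 1 = 1259·1137/398 − 1
= 1431483/398 − 1 ≈ 3596.7 − 1 ≈ 3595.7 → 3596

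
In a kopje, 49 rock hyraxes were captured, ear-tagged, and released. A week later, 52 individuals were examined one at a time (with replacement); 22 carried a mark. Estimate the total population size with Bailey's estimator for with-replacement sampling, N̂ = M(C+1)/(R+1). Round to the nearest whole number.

N̂ = 49·(52+1)/(22+1) = 49·53/23 = 2597/23 ≈ 112.9 → 113

N ≈ 113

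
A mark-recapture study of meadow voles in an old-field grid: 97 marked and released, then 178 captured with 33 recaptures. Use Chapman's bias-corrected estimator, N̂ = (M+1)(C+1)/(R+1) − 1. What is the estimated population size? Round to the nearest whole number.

N ≈ 515

N̂ = (97+1)(178+1)/(33+1) − 1 = 98·179/34 − 1
= 17542/34 − 1 ≈ 515.9 − 1 ≈ 514.9 → 515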